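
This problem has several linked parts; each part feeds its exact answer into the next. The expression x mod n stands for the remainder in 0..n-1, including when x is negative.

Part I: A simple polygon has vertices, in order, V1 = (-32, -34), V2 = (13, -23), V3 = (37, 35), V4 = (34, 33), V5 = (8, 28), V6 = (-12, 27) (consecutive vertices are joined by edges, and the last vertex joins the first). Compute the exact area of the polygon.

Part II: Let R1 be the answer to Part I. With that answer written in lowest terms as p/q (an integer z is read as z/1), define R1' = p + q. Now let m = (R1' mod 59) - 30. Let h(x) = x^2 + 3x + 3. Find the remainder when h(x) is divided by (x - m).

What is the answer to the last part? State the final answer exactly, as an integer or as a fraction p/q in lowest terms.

Part I: cross terms: (-32*-23 - 13*-34)=1178, (13*35 - 37*-23)=1306, (37*33 - 34*35)=31, (34*28 - 8*33)=688, (8*27 - -12*28)=552, (-12*-34 - -32*27)=1272; twice the area = |5027| = 5027; area = 5027/2; answer 5027/2
Part II: R1 = 5027/2; threaded value p + q = 5029; m = -16; remainder = value at the root: 1*(-16)^2 + 3*(-16)^1 + 3 = (256) + (-48) + (3) = 211; answer 211

211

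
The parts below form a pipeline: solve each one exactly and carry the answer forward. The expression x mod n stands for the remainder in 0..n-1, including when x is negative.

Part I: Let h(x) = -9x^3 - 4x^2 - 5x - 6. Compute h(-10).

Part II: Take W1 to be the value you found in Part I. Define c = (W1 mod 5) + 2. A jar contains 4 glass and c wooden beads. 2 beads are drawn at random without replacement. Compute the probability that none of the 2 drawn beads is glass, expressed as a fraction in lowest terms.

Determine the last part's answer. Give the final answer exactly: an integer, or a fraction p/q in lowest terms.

1/3

Part I: -9*(-10)^3 - 4*(-10)^2 - 5*(-10)^1 - 6 = (9000) + (-400) + (50) + (-6) = 8644; answer 8644
Part II: W1 = 8644; c = 6; total draws C(10,2) = 45; favorable C(6,2) = 15; P = 1/3; answer 1/3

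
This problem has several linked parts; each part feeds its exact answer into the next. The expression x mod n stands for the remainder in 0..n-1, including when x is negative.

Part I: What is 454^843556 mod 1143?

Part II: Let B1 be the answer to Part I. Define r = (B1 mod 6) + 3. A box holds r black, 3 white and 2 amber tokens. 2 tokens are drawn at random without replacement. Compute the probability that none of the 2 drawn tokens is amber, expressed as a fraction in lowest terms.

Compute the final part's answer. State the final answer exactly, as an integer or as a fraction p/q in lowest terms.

Part I: squarings mod 1143: 454^1=454, 454^2=376, 454^4=787, 454^8=1006, 454^16=481, 454^32=475, 454^64=454, 454^128=376, 454^256=787, 454^512=1006, 454^1024=481, 454^2048=475, 454^4096=454, 454^8192=376, 454^16384=787, 454^32768=1006, 454^65536=481, 454^131072=475, 454^262144=454, 454^524288=376; 454^843556 = 454^4 * 454^32 * 454^256 * 454^512 * 454^1024 * 454^2048 * 454^4096 * 454^16384 * 454^32768 * 454^262144 * 454^524288 = 400 (mod 1143); answer 400
Part II: B1 = 400; r = 7; total draws C(12,2) = 66; favorable C(10,2) = 45; P = 15/22; answer 15/22

15/22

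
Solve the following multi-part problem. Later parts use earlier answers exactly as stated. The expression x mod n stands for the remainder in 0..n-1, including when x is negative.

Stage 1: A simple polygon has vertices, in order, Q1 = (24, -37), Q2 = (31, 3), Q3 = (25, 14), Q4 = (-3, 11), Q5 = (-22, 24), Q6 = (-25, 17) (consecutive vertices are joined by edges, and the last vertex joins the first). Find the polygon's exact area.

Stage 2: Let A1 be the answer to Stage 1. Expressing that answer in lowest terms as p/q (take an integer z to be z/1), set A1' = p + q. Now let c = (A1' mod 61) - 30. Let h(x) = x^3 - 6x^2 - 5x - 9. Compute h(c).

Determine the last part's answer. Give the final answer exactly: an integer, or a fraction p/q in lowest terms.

Stage 1: cross terms: (24*3 - 31*-37)=1219, (31*14 - 25*3)=359, (25*11 - -3*14)=317, (-3*24 - -22*11)=170, (-22*17 - -25*24)=226, (-25*-37 - 24*17)=517; twice the area = |2808| = 2808; area = 1404; answer 1404
Stage 2: A1 = 1404; threaded value p + q = 1405; c = -28; 1*(-28)^3 - 6*(-28)^2 - 5*(-28)^1 - 9 = (-21952) + (-4704) + (140) + (-9) = -26525; answer -26525

-26525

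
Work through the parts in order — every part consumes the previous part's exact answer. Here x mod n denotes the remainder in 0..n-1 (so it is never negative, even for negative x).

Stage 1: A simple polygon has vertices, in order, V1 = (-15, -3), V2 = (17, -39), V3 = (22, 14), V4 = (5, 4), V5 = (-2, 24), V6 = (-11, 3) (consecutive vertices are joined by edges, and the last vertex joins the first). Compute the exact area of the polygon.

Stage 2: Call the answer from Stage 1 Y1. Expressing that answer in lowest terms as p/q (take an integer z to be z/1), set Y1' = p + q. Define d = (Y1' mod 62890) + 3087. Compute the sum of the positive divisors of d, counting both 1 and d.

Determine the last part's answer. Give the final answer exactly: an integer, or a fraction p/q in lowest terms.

5040

Stage 1: cross terms: (-15*-39 - 17*-3)=636, (17*14 - 22*-39)=1096, (22*4 - 5*14)=18, (5*24 - -2*4)=128, (-2*3 - -11*24)=258, (-11*-3 - -15*3)=78; twice the area = |2214| = 2214; area = 1107; answer 1107
Stage 2: Y1 = 1107; threaded value p + q = 1108; d = 4195; 4195 = 5 * 839; sigma = (1 + 5) * (1 + 839) = 6 * 840 = 5040; answer 5040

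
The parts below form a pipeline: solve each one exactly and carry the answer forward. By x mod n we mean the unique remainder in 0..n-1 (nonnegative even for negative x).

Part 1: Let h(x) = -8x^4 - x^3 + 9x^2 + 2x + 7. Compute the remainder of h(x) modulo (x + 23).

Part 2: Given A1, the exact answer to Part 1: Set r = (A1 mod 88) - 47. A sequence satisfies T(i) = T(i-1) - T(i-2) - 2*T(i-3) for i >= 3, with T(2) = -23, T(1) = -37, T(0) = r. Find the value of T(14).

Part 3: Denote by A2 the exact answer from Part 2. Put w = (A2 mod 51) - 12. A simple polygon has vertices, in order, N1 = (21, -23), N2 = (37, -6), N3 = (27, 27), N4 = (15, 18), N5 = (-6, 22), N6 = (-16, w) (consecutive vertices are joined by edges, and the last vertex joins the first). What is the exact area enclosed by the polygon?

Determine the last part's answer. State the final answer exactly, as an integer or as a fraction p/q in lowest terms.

Part 1: remainder = value at the root: -8*(-23)^4 - 1*(-23)^3 + 9*(-23)^2 + 2*(-23)^1 + 7 = (-2238728) + (12167) + (4761) + (-46) + (7) = -2221839; answer -2221839
Part 2: A1 = -2221839; r = 26; T(3) = 1*(-23) - 1*(-37) - 2*(26) = -38; iterating: T(3)=-38, T(4)=59, T(5)=143, T(6)=160, T(7)=-101, T(8)=-547, T(9)=-766, T(10)=-17, T(11)=1843, T(12)=3392, T(13)=1583, T(14)=-5495; answer -5495
Part 3: A2 = -5495; w = 1; cross terms: (21*-6 - 37*-23)=725, (37*27 - 27*-6)=1161, (27*18 - 15*27)=81, (15*22 - -6*18)=438, (-6*1 - -16*22)=346, (-16*-23 - 21*1)=347; twice the area = |3098| = 3098; area = 1549; answer 1549

1549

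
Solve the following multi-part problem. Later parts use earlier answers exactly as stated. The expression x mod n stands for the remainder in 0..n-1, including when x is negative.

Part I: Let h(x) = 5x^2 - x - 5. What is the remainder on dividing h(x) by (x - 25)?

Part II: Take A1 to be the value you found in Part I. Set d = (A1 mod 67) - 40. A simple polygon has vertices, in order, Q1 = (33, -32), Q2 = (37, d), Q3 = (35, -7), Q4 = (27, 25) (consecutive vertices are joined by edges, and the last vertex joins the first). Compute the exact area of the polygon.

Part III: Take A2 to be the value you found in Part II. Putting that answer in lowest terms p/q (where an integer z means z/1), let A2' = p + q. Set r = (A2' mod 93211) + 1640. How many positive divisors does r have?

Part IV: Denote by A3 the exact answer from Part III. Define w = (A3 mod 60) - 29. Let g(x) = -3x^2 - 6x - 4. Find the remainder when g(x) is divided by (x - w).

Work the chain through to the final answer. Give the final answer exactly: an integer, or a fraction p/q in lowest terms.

Part I: remainder = value at the root: 5*(25)^2 - 1*(25)^1 - 5 = (3125) + (-25) + (-5) = 3095; answer 3095
Part II: A1 = 3095; d = -27; cross terms: (33*-27 - 37*-32)=293, (37*-7 - 35*-27)=686, (35*25 - 27*-7)=1064, (27*-32 - 33*25)=-1689; twice the area = |354| = 354; area = 177; answer 177
Part III: A2 = 177; threaded value p + q = 178; r = 1818; 1818 = 2 * 3^2 * 101; number of divisors = (1+1) * (2+1) * (1+1) = 12; answer 12
Part IV: A3 = 12; w = -17; remainder = value at the root: -3*(-17)^2 - 6*(-17)^1 - 4 = (-867) + (102) + (-4) = -769; answer -769

-769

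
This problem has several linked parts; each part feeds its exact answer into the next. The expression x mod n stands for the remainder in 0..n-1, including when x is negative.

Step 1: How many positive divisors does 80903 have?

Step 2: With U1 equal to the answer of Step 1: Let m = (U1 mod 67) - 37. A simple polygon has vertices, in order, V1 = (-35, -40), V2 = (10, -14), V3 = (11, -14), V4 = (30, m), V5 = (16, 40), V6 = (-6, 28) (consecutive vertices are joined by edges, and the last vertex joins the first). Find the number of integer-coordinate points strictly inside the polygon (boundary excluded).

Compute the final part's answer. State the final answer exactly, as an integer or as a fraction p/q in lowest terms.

Step 1: 80903 = 17 * 4759; number of divisors = (1+1) * (1+1) = 4; answer 4
Step 2: U1 = 4; m = -33; cross terms: (-35*-14 - 10*-40)=890, (10*-14 - 11*-14)=14, (11*-33 - 30*-14)=57, (30*40 - 16*-33)=1728, (16*28 - -6*40)=688, (-6*-40 - -35*28)=1220; twice the area = |4597| = 4597; area = 4597/2; boundary points = 1 + 1 + 19 + 1 + 2 + 1 = 25; strictly interior points = area - boundary/2 + 1 = 2287; answer 2287

2287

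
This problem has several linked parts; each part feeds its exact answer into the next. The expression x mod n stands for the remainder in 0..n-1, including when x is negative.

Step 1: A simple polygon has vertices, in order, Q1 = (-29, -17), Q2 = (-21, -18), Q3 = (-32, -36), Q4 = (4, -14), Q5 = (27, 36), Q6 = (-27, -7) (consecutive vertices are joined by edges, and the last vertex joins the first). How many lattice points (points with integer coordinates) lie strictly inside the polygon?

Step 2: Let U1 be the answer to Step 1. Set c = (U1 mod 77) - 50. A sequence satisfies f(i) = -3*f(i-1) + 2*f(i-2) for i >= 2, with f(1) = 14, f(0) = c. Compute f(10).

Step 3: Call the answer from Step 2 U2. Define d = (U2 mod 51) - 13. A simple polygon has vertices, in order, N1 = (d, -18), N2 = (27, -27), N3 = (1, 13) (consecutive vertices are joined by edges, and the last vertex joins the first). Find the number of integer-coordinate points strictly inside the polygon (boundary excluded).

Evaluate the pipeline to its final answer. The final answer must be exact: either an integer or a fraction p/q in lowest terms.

Step 1: cross terms: (-29*-18 - -21*-17)=165, (-21*-36 - -32*-18)=180, (-32*-14 - 4*-36)=592, (4*36 - 27*-14)=522, (27*-7 - -27*36)=783, (-27*-17 - -29*-7)=256; twice the area = |2498| = 2498; area = 1249; boundary points = 1 + 1 + 2 + 1 + 1 + 2 = 8; strictly interior points = area - boundary/2 + 1 = 1246; answer 1246
Step 2: U1 = 1246; c = -36; f(2) = -3*(14) + 2*(-36) = -114; iterating: f(2)=-114, f(3)=370, f(4)=-1338, f(5)=4754, f(6)=-16938, f(7)=60322, f(8)=-214842, f(9)=765170, f(10)=-2725194; answer -2725194
Step 3: U2 = -2725194; d = 29; cross terms: (29*-27 - 27*-18)=-297, (27*13 - 1*-27)=378, (1*-18 - 29*13)=-395; twice the area = |-314| = 314; area = 157; boundary points = 1 + 2 + 1 = 4; strictly interior points = area - boundary/2 + 1 = 156; answer 156

156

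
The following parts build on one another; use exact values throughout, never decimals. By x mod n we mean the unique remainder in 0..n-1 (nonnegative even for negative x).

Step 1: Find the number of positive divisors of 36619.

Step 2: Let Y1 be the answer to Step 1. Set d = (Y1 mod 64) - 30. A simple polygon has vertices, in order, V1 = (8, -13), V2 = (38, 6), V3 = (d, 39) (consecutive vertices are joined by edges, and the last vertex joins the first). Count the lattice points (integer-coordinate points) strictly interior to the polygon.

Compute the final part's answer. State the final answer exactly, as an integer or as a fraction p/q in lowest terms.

Step 1: 36619 = 11 * 3329; number of divisors = (1+1) * (1+1) = 4; answer 4
Step 2: Y1 = 4; d = -26; cross terms: (8*6 - 38*-13)=542, (38*39 - -26*6)=1638, (-26*-13 - 8*39)=26; twice the area = |2206| = 2206; area = 1103; boundary points = 1 + 1 + 2 = 4; strictly interior points = area - boundary/2 + 1 = 1102; answer 1102

1102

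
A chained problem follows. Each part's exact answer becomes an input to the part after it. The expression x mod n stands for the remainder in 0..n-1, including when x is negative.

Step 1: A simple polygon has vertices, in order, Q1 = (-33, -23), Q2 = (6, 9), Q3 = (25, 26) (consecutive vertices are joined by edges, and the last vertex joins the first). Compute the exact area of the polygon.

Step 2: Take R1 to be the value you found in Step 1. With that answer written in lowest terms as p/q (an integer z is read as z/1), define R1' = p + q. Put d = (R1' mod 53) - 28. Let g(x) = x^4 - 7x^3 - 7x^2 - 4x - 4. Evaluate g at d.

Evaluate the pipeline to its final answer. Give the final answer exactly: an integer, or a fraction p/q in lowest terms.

Step 1: cross terms: (-33*9 - 6*-23)=-159, (6*26 - 25*9)=-69, (25*-23 - -33*26)=283; twice the area = |55| = 55; area = 55/2; answer 55/2
Step 2: R1 = 55/2; threaded value p + q = 57; d = -24; 1*(-24)^4 - 7*(-24)^3 - 7*(-24)^2 - 4*(-24)^1 - 4 = (331776) + (96768) + (-4032) + (96) + (-4) = 424604; answer 424604

424604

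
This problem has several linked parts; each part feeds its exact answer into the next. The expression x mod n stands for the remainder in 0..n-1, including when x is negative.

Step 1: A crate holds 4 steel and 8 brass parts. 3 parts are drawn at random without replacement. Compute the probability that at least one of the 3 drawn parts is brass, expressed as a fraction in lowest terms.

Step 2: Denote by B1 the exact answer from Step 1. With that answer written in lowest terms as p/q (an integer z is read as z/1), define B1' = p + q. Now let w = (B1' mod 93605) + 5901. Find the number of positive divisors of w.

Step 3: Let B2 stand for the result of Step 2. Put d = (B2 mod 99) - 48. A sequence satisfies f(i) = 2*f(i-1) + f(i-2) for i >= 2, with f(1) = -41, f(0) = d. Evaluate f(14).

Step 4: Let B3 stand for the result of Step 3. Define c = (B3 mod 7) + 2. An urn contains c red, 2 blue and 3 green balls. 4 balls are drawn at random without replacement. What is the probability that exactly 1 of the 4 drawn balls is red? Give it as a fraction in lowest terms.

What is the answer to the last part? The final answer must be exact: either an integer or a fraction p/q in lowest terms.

2/11

Step 1: total draws C(12,3) = 220; complement C(4,3) = 4; favorable 220 - 4 = 216; P = 54/55; answer 54/55
Step 2: B1 = 54/55; threaded value p + q = 109; w = 6010; 6010 = 2 * 5 * 601; number of divisors = (1+1) * (1+1) * (1+1) = 8; answer 8
Step 3: B2 = 8; d = -40; f(2) = 2*(-41) + 1*(-40) = -122; iterating: f(2)=-122, f(3)=-285, f(4)=-692, f(5)=-1669, f(6)=-4030, f(7)=-9729, f(8)=-23488, f(9)=-56705, f(10)=-136898, f(11)=-330501, f(12)=-797900, f(13)=-1926301, f(14)=-4650502; answer -4650502
Step 4: B3 = -4650502; c = 6; total draws C(11,4) = 330; favorable C(6,1)*C(5,3) = 60; P = 2/11; answer 2/11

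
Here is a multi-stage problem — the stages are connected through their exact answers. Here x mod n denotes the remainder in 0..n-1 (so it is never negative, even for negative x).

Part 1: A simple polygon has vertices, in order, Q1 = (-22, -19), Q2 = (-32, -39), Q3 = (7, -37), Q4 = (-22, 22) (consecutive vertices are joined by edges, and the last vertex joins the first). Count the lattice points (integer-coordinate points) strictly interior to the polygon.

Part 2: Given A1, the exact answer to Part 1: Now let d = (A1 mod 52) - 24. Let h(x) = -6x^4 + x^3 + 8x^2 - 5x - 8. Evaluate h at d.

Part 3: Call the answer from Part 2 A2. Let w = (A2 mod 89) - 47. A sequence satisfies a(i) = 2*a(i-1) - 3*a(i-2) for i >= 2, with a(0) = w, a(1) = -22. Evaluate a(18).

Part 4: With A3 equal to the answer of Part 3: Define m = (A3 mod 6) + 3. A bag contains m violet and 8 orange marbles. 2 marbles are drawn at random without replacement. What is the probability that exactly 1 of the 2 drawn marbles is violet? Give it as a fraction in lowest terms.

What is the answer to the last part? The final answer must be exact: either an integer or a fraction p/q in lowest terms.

8/15

Part 1: cross terms: (-22*-39 - -32*-19)=250, (-32*-37 - 7*-39)=1457, (7*22 - -22*-37)=-660, (-22*-19 - -22*22)=902; twice the area = |1949| = 1949; area = 1949/2; boundary points = 10 + 1 + 1 + 41 = 53; strictly interior points = area - boundary/2 + 1 = 949; answer 949
Part 2: A1 = 949; d = -11; -6*(-11)^4 + 1*(-11)^3 + 8*(-11)^2 - 5*(-11)^1 - 8 = (-87846) + (-1331) + (968) + (55) + (-8) = -88162; answer -88162
Part 3: A2 = -88162; w = -10; a(2) = 2*(-22) - 3*(-10) = -14; iterating: a(2)=-14, a(3)=38, a(4)=118, a(5)=122, a(6)=-110, a(7)=-586, a(8)=-842, a(9)=74, a(10)=2674, a(11)=5126, a(12)=2230, a(13)=-10918, a(14)=-28526, a(15)=-24298, a(16)=36982, a(17)=146858, a(18)=182770; answer 182770
Part 4: A3 = 182770; m = 7; total draws C(15,2) = 105; favorable C(7,1)*C(8,1) = 56; P = 8/15; answer 8/15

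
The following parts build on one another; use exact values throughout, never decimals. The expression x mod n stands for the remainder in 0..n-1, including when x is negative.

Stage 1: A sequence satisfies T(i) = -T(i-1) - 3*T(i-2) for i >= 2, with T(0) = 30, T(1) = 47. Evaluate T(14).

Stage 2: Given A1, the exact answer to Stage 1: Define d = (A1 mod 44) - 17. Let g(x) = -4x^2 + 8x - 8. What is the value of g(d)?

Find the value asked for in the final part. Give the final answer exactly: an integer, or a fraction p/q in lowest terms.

Stage 1: T(2) = -1*(47) - 3*(30) = -137; iterating: T(2)=-137, T(3)=-4, T(4)=415, T(5)=-403, T(6)=-842, T(7)=2051, T(8)=475, T(9)=-6628, T(10)=5203, T(11)=14681, T(12)=-30290, T(13)=-13753, T(14)=104623; answer 104623
Stage 2: A1 = 104623; d = 18; -4*(18)^2 + 8*(18)^1 - 8 = (-1296) + (144) + (-8) = -1160; answer -1160

-1160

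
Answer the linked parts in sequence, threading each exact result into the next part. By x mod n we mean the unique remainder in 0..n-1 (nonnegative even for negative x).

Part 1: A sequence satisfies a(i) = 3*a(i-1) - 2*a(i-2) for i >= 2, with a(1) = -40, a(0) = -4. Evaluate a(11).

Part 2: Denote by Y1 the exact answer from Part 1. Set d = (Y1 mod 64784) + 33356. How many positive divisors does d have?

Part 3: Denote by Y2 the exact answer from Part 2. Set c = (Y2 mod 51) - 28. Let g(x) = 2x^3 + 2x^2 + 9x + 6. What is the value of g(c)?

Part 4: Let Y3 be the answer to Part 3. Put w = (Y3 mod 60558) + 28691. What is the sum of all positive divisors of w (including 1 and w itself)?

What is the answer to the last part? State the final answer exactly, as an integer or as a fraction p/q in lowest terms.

68730

Part 1: a(2) = 3*(-40) - 2*(-4) = -112; iterating: a(2)=-112, a(3)=-256, a(4)=-544, a(5)=-1120, a(6)=-2272, a(7)=-4576, a(8)=-9184, a(9)=-18400, a(10)=-36832, a(11)=-73696; answer -73696
Part 2: Y1 = -73696; d = 89228; 89228 = 2^2 * 22307; number of divisors = (2+1) * (1+1) = 6; answer 6
Part 3: Y2 = 6; c = -22; 2*(-22)^3 + 2*(-22)^2 + 9*(-22)^1 + 6 = (-21296) + (968) + (-198) + (6) = -20520; answer -20520
Part 4: Y3 = -20520; w = 68729; 68729 is prime, so its only divisors are 1 and 68729; sigma = 1 + 68729 = 68730; answer 68730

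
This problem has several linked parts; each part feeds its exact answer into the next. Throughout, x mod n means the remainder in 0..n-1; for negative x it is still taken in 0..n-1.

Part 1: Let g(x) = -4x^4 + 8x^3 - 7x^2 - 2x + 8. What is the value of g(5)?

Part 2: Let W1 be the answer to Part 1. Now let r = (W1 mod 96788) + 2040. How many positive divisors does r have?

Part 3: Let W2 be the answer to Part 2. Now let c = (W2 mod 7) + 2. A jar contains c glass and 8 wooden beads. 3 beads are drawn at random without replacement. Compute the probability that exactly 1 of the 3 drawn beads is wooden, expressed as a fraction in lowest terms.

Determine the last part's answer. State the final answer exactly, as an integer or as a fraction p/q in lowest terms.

12/55

Part 1: -4*(5)^4 + 8*(5)^3 - 7*(5)^2 - 2*(5)^1 + 8 = (-2500) + (1000) + (-175) + (-10) + (8) = -1677; answer -1677
Part 2: W1 = -1677; r = 97151; 97151 is prime, so its only divisors are 1 and 97151; count = 2; answer 2
Part 3: W2 = 2; c = 4; total draws C(12,3) = 220; favorable C(8,1)*C(4,2) = 48; P = 12/55; answer 12/55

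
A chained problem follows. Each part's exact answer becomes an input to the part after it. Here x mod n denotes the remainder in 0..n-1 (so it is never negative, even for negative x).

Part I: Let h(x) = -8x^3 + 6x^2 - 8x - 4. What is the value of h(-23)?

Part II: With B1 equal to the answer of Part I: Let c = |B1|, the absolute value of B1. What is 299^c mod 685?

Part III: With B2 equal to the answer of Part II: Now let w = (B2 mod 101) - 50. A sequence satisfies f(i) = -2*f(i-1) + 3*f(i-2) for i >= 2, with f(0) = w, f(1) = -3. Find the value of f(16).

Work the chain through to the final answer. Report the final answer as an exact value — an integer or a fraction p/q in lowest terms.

Part I: -8*(-23)^3 + 6*(-23)^2 - 8*(-23)^1 - 4 = (97336) + (3174) + (184) + (-4) = 100690; answer 100690
Part II: B1 = 100690; c = 100690; squarings mod 685: 299^1=299, 299^2=351, 299^4=586, 299^8=211, 299^16=681, 299^32=16, 299^64=256, 299^128=461, 299^256=171, 299^512=471, 299^1024=586, 299^2048=211, 299^4096=681, 299^8192=16, 299^16384=256, 299^32768=461, 299^65536=171; 299^100690 = 299^2 * 299^16 * 299^64 * 299^256 * 299^2048 * 299^32768 * 299^65536 = 141 (mod 685); answer 141
Part III: B2 = 141; w = -10; f(2) = -2*(-3) + 3*(-10) = -24; iterating: f(2)=-24, f(3)=39, f(4)=-150, f(5)=417, f(6)=-1284, f(7)=3819, f(8)=-11490, f(9)=34437, f(10)=-103344, f(11)=309999, f(12)=-930030, f(13)=2790057, f(14)=-8370204, f(15)=25110579, f(16)=-75331770; answer -75331770

-75331770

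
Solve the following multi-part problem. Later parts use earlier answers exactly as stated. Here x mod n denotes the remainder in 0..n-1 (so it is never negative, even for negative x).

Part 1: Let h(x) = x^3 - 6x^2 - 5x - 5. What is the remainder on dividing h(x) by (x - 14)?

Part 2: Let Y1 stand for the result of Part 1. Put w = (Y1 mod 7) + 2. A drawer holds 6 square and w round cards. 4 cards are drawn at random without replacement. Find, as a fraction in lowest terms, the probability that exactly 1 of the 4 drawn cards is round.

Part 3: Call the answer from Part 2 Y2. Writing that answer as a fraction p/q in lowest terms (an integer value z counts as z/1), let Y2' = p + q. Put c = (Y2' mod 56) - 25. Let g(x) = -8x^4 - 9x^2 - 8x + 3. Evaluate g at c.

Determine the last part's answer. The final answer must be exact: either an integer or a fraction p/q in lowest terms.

Part 1: remainder = value at the root: 1*(14)^3 - 6*(14)^2 - 5*(14)^1 - 5 = (2744) + (-1176) + (-70) + (-5) = 1493; answer 1493
Part 2: Y1 = 1493; w = 4; total draws C(10,4) = 210; favorable C(4,1)*C(6,3) = 80; P = 8/21; answer 8/21
Part 3: Y2 = 8/21; threaded value p + q = 29; c = 4; -8*(4)^4 - 9*(4)^2 - 8*(4)^1 + 3 = (-2048) + (-144) + (-32) + (3) = -2221; answer -2221

-2221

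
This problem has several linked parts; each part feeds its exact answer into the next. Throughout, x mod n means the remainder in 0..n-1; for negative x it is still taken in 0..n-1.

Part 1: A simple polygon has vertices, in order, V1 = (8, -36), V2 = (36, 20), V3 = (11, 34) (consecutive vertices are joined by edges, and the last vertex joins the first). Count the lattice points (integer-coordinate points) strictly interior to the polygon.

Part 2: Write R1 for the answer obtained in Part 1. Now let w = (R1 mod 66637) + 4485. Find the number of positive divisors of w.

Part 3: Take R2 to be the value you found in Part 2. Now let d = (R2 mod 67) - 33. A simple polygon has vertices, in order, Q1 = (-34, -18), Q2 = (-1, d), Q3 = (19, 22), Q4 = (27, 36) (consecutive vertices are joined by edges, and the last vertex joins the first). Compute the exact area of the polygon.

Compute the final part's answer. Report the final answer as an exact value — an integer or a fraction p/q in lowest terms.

Part 1: cross terms: (8*20 - 36*-36)=1456, (36*34 - 11*20)=1004, (11*-36 - 8*34)=-668; twice the area = |1792| = 1792; area = 896; boundary points = 28 + 1 + 1 = 30; strictly interior points = area - boundary/2 + 1 = 882; answer 882
Part 2: R1 = 882; w = 5367; 5367 = 3 * 1789; number of divisors = (1+1) * (1+1) = 4; answer 4
Part 3: R2 = 4; d = -29; cross terms: (-34*-29 - -1*-18)=968, (-1*22 - 19*-29)=529, (19*36 - 27*22)=90, (27*-18 - -34*36)=738; twice the area = |2325| = 2325; area = 2325/2; answer 2325/2

2325/2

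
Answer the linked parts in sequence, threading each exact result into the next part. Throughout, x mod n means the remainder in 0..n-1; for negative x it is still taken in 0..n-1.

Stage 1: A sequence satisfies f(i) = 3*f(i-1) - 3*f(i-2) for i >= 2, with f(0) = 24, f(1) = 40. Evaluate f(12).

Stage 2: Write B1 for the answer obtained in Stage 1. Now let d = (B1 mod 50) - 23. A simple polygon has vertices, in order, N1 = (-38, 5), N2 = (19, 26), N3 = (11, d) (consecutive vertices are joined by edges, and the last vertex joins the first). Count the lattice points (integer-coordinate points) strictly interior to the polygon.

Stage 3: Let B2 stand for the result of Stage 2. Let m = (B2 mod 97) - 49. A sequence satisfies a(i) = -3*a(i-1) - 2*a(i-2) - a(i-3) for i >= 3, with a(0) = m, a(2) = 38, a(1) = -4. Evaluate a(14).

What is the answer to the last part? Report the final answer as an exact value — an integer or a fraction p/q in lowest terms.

448987

Stage 1: f(2) = 3*(40) - 3*(24) = 48; iterating: f(2)=48, f(3)=24, f(4)=-72, f(5)=-288, f(6)=-648, f(7)=-1080, f(8)=-1296, f(9)=-648, f(10)=1944, f(11)=7776, f(12)=17496; answer 17496
Stage 2: B1 = 17496; d = 23; cross terms: (-38*26 - 19*5)=-1083, (19*23 - 11*26)=151, (11*5 - -38*23)=929; twice the area = |-3| = 3; area = 3/2; boundary points = 3 + 1 + 1 = 5; strictly interior points = area - boundary/2 + 1 = 0; answer 0
Stage 3: B2 = 0; m = -49; a(3) = -3*(38) - 2*(-4) - 1*(-49) = -57; iterating: a(3)=-57, a(4)=99, a(5)=-221, a(6)=522, a(7)=-1223, a(8)=2846, a(9)=-6614, a(10)=15373, a(11)=-35737, a(12)=83079, a(13)=-193136, a(14)=448987; answer 448987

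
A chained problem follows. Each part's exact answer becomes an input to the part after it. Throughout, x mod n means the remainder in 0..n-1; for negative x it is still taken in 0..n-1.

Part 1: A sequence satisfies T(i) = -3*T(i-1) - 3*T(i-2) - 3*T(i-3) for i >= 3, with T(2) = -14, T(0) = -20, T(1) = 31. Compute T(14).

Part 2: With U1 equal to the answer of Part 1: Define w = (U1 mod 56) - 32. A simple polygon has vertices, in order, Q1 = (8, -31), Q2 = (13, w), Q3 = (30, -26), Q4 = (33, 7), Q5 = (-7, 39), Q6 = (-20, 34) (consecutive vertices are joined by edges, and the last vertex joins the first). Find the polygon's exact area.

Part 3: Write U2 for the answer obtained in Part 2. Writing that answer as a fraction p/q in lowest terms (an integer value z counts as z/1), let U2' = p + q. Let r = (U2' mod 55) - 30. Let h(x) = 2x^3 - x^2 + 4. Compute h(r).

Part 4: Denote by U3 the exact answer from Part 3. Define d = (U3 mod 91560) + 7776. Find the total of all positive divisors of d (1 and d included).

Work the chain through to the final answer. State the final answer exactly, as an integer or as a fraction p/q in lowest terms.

Part 1: T(3) = -3*(-14) - 3*(31) - 3*(-20) = 9; iterating: T(3)=9, T(4)=-78, T(5)=249, T(6)=-540, T(7)=1107, T(8)=-2448, T(9)=5643, T(10)=-12906, T(11)=29133, T(12)=-65610, T(13)=148149, T(14)=-335016; answer -335016
Part 2: U1 = -335016; w = 0; cross terms: (8*0 - 13*-31)=403, (13*-26 - 30*0)=-338, (30*7 - 33*-26)=1068, (33*39 - -7*7)=1336, (-7*34 - -20*39)=542, (-20*-31 - 8*34)=348; twice the area = |3359| = 3359; area = 3359/2; answer 3359/2
Part 3: U2 = 3359/2; threaded value p + q = 3361; r = -24; 2*(-24)^3 - 1*(-24)^2 + 4 = (-27648) + (-576) + (4) = -28220; answer -28220
Part 4: U3 = -28220; d = 71116; 71116 = 2^2 * 23 * 773; sigma = (1 + 2 + 4) * (1 + 23) * (1 + 773) = 7 * 24 * 774 = 130032; answer 130032

130032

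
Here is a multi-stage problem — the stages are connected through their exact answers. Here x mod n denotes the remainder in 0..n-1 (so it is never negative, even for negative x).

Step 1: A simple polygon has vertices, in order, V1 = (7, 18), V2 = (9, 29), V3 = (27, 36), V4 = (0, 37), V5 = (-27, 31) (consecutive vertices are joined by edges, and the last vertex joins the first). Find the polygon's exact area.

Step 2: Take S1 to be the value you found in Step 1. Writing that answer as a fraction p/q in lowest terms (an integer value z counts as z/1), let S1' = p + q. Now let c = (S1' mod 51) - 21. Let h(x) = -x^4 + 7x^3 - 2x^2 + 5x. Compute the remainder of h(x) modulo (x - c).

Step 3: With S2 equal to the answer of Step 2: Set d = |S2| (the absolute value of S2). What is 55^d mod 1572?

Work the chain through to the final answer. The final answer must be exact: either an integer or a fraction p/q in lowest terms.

Step 1: cross terms: (7*29 - 9*18)=41, (9*36 - 27*29)=-459, (27*37 - 0*36)=999, (0*31 - -27*37)=999, (-27*18 - 7*31)=-703; twice the area = |877| = 877; area = 877/2; answer 877/2
Step 2: S1 = 877/2; threaded value p + q = 879; c = -9; remainder = value at the root: -1*(-9)^4 + 7*(-9)^3 - 2*(-9)^2 + 5*(-9)^1 = (-6561) + (-5103) + (-162) + (-45) = -11871; answer -11871
Step 3: S2 = -11871; d = 11871; squarings mod 1572: 55^1=55, 55^2=1453, 55^4=13, 55^8=169, 55^16=265, 55^32=1057, 55^64=1129, 55^128=1321, 55^256=121, 55^512=493, 55^1024=961, 55^2048=757, 55^4096=841, 55^8192=1453; 55^11871 = 55^1 * 55^2 * 55^4 * 55^8 * 55^16 * 55^64 * 55^512 * 55^1024 * 55^2048 * 55^8192 = 1387 (mod 1572); answer 1387

1387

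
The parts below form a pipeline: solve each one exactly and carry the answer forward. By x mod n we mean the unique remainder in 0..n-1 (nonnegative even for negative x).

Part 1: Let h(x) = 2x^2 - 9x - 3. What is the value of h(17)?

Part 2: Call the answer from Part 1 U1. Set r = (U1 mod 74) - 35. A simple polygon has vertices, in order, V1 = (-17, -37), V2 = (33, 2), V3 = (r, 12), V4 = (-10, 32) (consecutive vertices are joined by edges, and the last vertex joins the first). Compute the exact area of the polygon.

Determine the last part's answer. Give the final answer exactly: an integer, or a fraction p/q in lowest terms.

Part 1: 2*(17)^2 - 9*(17)^1 - 3 = (578) + (-153) + (-3) = 422; answer 422
Part 2: U1 = 422; r = 17; cross terms: (-17*2 - 33*-37)=1187, (33*12 - 17*2)=362, (17*32 - -10*12)=664, (-10*-37 - -17*32)=914; twice the area = |3127| = 3127; area = 3127/2; answer 3127/2

3127/2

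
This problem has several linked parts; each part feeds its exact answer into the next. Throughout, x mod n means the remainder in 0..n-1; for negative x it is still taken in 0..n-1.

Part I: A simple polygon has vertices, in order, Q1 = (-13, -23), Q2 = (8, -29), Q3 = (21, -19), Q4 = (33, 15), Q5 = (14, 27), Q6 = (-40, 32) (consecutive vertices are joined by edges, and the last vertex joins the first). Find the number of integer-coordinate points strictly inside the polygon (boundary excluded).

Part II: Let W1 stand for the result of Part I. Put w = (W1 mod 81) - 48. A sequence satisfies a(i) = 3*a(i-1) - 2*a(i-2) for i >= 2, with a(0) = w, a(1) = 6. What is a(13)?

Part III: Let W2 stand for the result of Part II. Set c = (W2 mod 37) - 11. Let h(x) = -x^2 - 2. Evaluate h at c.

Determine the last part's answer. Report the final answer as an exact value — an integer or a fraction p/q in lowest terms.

Part I: cross terms: (-13*-29 - 8*-23)=561, (8*-19 - 21*-29)=457, (21*15 - 33*-19)=942, (33*27 - 14*15)=681, (14*32 - -40*27)=1528, (-40*-23 - -13*32)=1336; twice the area = |5505| = 5505; area = 5505/2; boundary points = 3 + 1 + 2 + 1 + 1 + 1 = 9; strictly interior points = area - boundary/2 + 1 = 2749; answer 2749
Part II: W1 = 2749; w = 28; a(2) = 3*(6) - 2*(28) = -38; iterating: a(2)=-38, a(3)=-126, a(4)=-302, a(5)=-654, a(6)=-1358, a(7)=-2766, a(8)=-5582, a(9)=-11214, a(10)=-22478, a(11)=-45006, a(12)=-90062, a(13)=-180174; answer -180174
Part III: W2 = -180174; c = 5; -1*(5)^2 - 2 = (-25) + (-2) = -27; answer -27

-27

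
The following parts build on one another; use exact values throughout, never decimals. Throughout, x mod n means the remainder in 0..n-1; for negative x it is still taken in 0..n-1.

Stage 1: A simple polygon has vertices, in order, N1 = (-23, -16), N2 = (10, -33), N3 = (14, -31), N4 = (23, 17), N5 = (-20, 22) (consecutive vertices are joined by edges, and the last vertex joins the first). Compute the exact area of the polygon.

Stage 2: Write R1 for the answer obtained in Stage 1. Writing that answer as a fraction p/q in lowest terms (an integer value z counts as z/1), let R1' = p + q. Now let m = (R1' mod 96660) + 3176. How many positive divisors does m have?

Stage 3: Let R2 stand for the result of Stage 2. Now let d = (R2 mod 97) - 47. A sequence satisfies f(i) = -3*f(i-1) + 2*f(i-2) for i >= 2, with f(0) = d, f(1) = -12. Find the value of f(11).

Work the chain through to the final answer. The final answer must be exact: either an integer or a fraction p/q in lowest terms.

Stage 1: cross terms: (-23*-33 - 10*-16)=919, (10*-31 - 14*-33)=152, (14*17 - 23*-31)=951, (23*22 - -20*17)=846, (-20*-16 - -23*22)=826; twice the area = |3694| = 3694; area = 1847; answer 1847
Stage 2: R1 = 1847; threaded value p + q = 1848; m = 5024; 5024 = 2^5 * 157; number of divisors = (5+1) * (1+1) = 12; answer 12
Stage 3: R2 = 12; d = -35; f(2) = -3*(-12) + 2*(-35) = -34; iterating: f(2)=-34, f(3)=78, f(4)=-302, f(5)=1062, f(6)=-3790, f(7)=13494, f(8)=-48062, f(9)=171174, f(10)=-609646, f(11)=2171286; answer 2171286

2171286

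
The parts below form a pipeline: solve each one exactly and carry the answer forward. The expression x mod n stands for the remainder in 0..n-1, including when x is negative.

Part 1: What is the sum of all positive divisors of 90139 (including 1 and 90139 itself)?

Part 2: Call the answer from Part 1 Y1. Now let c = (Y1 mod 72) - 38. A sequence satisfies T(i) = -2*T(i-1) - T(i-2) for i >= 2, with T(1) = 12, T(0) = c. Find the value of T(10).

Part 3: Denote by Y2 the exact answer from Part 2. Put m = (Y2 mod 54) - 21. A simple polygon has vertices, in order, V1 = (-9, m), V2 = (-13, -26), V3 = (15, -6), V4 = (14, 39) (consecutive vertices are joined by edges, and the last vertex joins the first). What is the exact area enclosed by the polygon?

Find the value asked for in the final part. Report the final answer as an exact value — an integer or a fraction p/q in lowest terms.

Part 1: 90139 = 7 * 79 * 163; sigma = (1 + 7) * (1 + 79) * (1 + 163) = 8 * 80 * 164 = 104960; answer 104960
Part 2: Y1 = 104960; c = 18; T(2) = -2*(12) - 1*(18) = -42; iterating: T(2)=-42, T(3)=72, T(4)=-102, T(5)=132, T(6)=-162, T(7)=192, T(8)=-222, T(9)=252, T(10)=-282; answer -282
Part 3: Y2 = -282; m = 21; cross terms: (-9*-26 - -13*21)=507, (-13*-6 - 15*-26)=468, (15*39 - 14*-6)=669, (14*21 - -9*39)=645; twice the area = |2289| = 2289; area = 2289/2; answer 2289/2

2289/2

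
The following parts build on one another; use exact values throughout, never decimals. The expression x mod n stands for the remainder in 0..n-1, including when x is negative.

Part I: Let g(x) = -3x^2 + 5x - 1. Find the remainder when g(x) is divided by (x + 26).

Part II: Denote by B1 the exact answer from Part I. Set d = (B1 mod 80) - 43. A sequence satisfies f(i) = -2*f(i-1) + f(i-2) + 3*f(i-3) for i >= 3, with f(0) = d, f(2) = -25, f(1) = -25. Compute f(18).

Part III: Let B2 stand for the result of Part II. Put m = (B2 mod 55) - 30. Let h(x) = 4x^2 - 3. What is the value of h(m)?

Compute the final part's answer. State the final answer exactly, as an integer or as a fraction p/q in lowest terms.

Part I: remainder = value at the root: -3*(-26)^2 + 5*(-26)^1 - 1 = (-2028) + (-130) + (-1) = -2159; answer -2159
Part II: B1 = -2159; d = -42; f(3) = -2*(-25) + 1*(-25) + 3*(-42) = -101; iterating: f(3)=-101, f(4)=102, f(5)=-380, f(6)=559, f(7)=-1192, f(8)=1803, f(9)=-3121, f(10)=4469, f(11)=-6650, f(12)=8406, f(13)=-10055, f(14)=8566, f(15)=-1969, f(16)=-17661, f(17)=59051, f(18)=-141670; answer -141670
Part III: B2 = -141670; m = -20; 4*(-20)^2 - 3 = (1600) + (-3) = 1597; answer 1597

1597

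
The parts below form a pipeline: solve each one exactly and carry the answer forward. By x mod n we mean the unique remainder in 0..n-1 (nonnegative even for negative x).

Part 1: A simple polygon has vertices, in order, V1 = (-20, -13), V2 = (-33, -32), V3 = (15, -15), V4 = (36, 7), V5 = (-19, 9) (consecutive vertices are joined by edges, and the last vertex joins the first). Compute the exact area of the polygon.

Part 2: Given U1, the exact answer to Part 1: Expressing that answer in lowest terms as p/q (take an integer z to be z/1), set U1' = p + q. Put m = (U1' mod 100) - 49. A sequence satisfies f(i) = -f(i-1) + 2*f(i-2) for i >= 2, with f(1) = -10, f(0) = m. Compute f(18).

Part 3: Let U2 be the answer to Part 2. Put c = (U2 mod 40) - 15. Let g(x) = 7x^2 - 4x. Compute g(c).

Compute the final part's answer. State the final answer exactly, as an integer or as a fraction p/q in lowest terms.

803

Part 1: cross terms: (-20*-32 - -33*-13)=211, (-33*-15 - 15*-32)=975, (15*7 - 36*-15)=645, (36*9 - -19*7)=457, (-19*-13 - -20*9)=427; twice the area = |2715| = 2715; area = 2715/2; answer 2715/2
Part 2: U1 = 2715/2; threaded value p + q = 2717; m = -32; f(2) = -1*(-10) + 2*(-32) = -54; iterating: f(2)=-54, f(3)=34, f(4)=-142, f(5)=210, f(6)=-494, f(7)=914, f(8)=-1902, f(9)=3730, f(10)=-7534, f(11)=14994, f(12)=-30062, f(13)=60050, f(14)=-120174, f(15)=240274, f(16)=-480622, f(17)=961170, f(18)=-1922414; answer -1922414
Part 3: U2 = -1922414; c = 11; 7*(11)^2 - 4*(11)^1 = (847) + (-44) = 803; answer 803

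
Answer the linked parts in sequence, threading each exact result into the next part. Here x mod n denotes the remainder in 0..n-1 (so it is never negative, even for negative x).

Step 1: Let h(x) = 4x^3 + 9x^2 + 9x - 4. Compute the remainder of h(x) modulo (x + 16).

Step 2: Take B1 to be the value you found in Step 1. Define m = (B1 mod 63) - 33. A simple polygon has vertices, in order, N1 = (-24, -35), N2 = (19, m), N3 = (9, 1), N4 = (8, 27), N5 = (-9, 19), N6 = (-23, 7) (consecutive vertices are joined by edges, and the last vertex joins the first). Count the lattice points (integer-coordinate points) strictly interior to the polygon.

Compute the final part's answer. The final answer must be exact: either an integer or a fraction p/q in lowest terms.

Step 1: remainder = value at the root: 4*(-16)^3 + 9*(-16)^2 + 9*(-16)^1 - 4 = (-16384) + (2304) + (-144) + (-4) = -14228; answer -14228
Step 2: B1 = -14228; m = -23; cross terms: (-24*-23 - 19*-35)=1217, (19*1 - 9*-23)=226, (9*27 - 8*1)=235, (8*19 - -9*27)=395, (-9*7 - -23*19)=374, (-23*-35 - -24*7)=973; twice the area = |3420| = 3420; area = 1710; boundary points = 1 + 2 + 1 + 1 + 2 + 1 = 8; strictly interior points = area - boundary/2 + 1 = 1707; answer 1707

1707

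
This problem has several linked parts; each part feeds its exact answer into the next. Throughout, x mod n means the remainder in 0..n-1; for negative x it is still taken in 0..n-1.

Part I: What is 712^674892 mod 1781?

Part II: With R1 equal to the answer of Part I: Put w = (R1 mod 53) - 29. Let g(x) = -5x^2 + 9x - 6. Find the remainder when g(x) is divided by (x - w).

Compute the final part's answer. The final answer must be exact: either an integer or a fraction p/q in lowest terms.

-254

Part I: squarings mod 1781: 712^1=712, 712^2=1140, 712^4=1251, 712^8=1283, 712^16=445, 712^32=334, 712^64=1134, 712^128=74, 712^256=133, 712^512=1660, 712^1024=393, 712^2048=1283, 712^4096=445, 712^8192=334, 712^16384=1134, 712^32768=74, 712^65536=133, 712^131072=1660, 712^262144=393, 712^524288=1283; 712^674892 = 712^4 * 712^8 * 712^64 * 712^1024 * 712^2048 * 712^16384 * 712^131072 * 712^524288 = 885 (mod 1781); answer 885
Part II: R1 = 885; w = 8; remainder = value at the root: -5*(8)^2 + 9*(8)^1 - 6 = (-320) + (72) + (-6) = -254; answer -254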